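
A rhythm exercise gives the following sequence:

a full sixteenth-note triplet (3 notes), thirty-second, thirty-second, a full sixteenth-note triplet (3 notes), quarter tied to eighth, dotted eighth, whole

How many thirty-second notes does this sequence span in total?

Working in thirty-second notes: a full sixteenth-note triplet (3 notes) (three triplet sixteenths span one eighth) = 4; thirty-second = 1; thirty-second = 1; a full sixteenth-note triplet (3 notes) (three triplet sixteenths span one eighth) = 4; quarter tied to eighth (quarter + eighth) = 12; dotted eighth = 6; whole = 32.
Altogether 4 + 1 + 1 + 4 + 12 + 6 + 32 = 60 thirty-second notes.

60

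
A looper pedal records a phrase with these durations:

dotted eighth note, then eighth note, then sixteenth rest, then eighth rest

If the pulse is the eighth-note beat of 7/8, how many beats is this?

4

One eighth-note beat = 2 sixteenth notes.
In sixteenth notes: dotted eighth note = 3; eighth note = 2; sixteenth rest = 1; eighth rest = 2.
Total: 3 + 2 + 1 + 2 = 8.
8 ÷ 2 = 4 beats.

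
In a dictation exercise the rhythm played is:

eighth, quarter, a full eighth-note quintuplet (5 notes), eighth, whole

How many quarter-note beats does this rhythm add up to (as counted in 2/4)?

8

One quarter-note beat = 2 eighth notes.
Working in eighth notes: eighth = 1; quarter = 2; a full eighth-note quintuplet (5 notes) (five quintuplet eighths span one half) = 4; eighth = 1; whole = 8.
Sum: 1 + 2 + 4 + 1 + 8 = 16.
16 ÷ 2 = 8 beats.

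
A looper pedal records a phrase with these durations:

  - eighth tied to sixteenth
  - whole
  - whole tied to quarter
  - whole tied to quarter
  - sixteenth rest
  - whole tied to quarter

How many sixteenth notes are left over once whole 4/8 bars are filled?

0

One bar of 4/8 = 8 sixteenth notes.
Working in sixteenth notes: eighth tied to sixteenth (eighth + sixteenth) = 3; whole = 16; whole tied to quarter (whole + quarter) = 20; whole tied to quarter (whole + quarter) = 20; sixteenth rest = 1; whole tied to quarter (whole + quarter) = 20.
Adding: 3 + 16 + 20 + 20 + 1 + 20 = 80.
80 ÷ 8 = 10 complete bars with 0 sixteenth notes remaining.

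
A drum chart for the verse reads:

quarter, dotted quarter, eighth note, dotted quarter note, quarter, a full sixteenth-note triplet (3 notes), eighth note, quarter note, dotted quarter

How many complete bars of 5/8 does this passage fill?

3

One bar of 5/8 = 5 eighth notes.
In eighth notes: quarter = 2; dotted quarter = 3; eighth note = 1; dotted quarter note = 3; quarter = 2; a full sixteenth-note triplet (3 notes) (three triplet sixteenths span one eighth) = 1; eighth note = 1; quarter note = 2; dotted quarter = 3.
Total: 2 + 3 + 1 + 3 + 2 + 1 + 1 + 2 + 3 = 18.
18 ÷ 5 = 3 complete bars with 3 left over.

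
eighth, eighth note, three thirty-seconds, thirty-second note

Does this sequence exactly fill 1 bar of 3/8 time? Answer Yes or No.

One bar of 3/8 = 12 thirty-second notes.
Express everything in thirty-second notes: eighth = 4; eighth note = 4; thirty-second = 1; thirty-second = 1; thirty-second = 1; thirty-second note = 1.
Altogether 4 + 4 + 1 + 1 + 1 + 1 = 12.
12 equals 12, so the answer is Yes.

Yes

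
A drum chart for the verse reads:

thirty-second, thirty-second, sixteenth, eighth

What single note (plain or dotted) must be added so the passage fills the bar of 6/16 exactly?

eighth note

The bar of 6/16 = 12 thirty-second notes.
In thirty-second notes: thirty-second = 1; thirty-second = 1; sixteenth = 2; eighth = 4.
Sum: 1 + 1 + 2 + 4 = 8.
Remaining: 12 − 8 = 4 thirty-second notes, which is a eighth note.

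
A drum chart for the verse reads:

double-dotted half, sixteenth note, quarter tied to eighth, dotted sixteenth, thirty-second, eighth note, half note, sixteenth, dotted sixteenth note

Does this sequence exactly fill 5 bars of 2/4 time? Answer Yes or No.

One bar of 2/4 = 16 thirty-second notes, so 5 bars = 80.
Express everything in thirty-second notes: double-dotted half = 28; sixteenth note = 2; quarter tied to eighth (quarter + eighth) = 12; dotted sixteenth = 3; thirty-second = 1; eighth note = 4; half note = 16; sixteenth = 2; dotted sixteenth note = 3.
Adding: 28 + 2 + 12 + 3 + 1 + 4 + 16 + 2 + 3 = 71.
71 falls short of 80, so the answer is No.

No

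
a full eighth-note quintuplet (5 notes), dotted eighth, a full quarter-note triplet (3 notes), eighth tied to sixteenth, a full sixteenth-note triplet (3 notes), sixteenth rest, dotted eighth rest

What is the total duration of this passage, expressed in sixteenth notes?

Express everything in sixteenth notes: a full eighth-note quintuplet (5 notes) (five quintuplet eighths span one half) = 8; dotted eighth = 3; a full quarter-note triplet (3 notes) (three triplet quarters span one half) = 8; eighth tied to sixteenth (eighth + sixteenth) = 3; a full sixteenth-note triplet (3 notes) (three triplet sixteenths span one eighth) = 2; sixteenth rest = 1; dotted eighth rest = 3.
Total: 8 + 3 + 8 + 3 + 2 + 1 + 3 = 28 sixteenth notes.

28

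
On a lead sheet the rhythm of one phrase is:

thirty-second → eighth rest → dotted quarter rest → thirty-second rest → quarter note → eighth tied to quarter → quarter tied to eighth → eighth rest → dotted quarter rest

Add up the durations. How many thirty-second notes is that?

66

Express everything in thirty-second notes: thirty-second = 1; eighth rest = 4; dotted quarter rest = 12; thirty-second rest = 1; quarter note = 8; eighth tied to quarter (eighth + quarter) = 12; quarter tied to eighth (quarter + eighth) = 12; eighth rest = 4; dotted quarter rest = 12.
Total: 1 + 4 + 12 + 1 + 8 + 12 + 12 + 4 + 12 = 66 thirty-second notes.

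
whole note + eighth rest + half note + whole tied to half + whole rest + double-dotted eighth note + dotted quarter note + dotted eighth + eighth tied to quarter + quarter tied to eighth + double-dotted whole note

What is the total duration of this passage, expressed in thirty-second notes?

237

Express everything in thirty-second notes: whole note = 32; eighth rest = 4; half note = 16; whole tied to half (whole + half) = 48; whole rest = 32; double-dotted eighth note = 7; dotted quarter note = 12; dotted eighth = 6; eighth tied to quarter (eighth + quarter) = 12; quarter tied to eighth (quarter + eighth) = 12; double-dotted whole note = 56.
Total: 32 + 4 + 16 + 48 + 32 + 7 + 12 + 6 + 12 + 12 + 56 = 237 thirty-second notes.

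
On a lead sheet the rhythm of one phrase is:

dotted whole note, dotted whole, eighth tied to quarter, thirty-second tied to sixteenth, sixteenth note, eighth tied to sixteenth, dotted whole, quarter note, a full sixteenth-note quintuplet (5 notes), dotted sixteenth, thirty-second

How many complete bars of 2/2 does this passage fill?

5

One bar of 2/2 = 32 thirty-second notes.
In thirty-second notes: dotted whole note = 48; dotted whole = 48; eighth tied to quarter (eighth + quarter) = 12; thirty-second tied to sixteenth (thirty-second + sixteenth) = 3; sixteenth note = 2; eighth tied to sixteenth (eighth + sixteenth) = 6; dotted whole = 48; quarter note = 8; a full sixteenth-note quintuplet (5 notes) (five quintuplet sixteenths span one quarter) = 8; dotted sixteenth = 3; thirty-second = 1.
Total: 48 + 48 + 12 + 3 + 2 + 6 + 48 + 8 + 8 + 3 + 1 = 187.
187 ÷ 32 = 5 complete bars with 27 left over.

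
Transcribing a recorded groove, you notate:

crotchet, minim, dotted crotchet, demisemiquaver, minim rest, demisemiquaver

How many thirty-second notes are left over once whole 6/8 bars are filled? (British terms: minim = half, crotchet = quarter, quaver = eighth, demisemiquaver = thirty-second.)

One bar of 6/8 = 24 thirty-second notes.
Convert each value to thirty-second notes: crotchet = 8; minim = 16; dotted crotchet = 12; demisemiquaver = 1; minim rest = 16; demisemiquaver = 1.
Sum: 8 + 16 + 12 + 1 + 16 + 1 = 54.
54 ÷ 24 = 2 complete bars with 6 thirty-second notes remaining.

6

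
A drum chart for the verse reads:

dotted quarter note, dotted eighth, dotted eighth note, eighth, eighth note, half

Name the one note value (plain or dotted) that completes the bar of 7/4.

The bar of 7/4 = 28 sixteenth notes.
Express everything in sixteenth notes: dotted quarter note = 6; dotted eighth = 3; dotted eighth note = 3; eighth = 2; eighth note = 2; half = 8.
Adding: 6 + 3 + 3 + 2 + 2 + 8 = 24.
Remaining: 28 − 24 = 4 sixteenth notes, which is a quarter note.

quarter note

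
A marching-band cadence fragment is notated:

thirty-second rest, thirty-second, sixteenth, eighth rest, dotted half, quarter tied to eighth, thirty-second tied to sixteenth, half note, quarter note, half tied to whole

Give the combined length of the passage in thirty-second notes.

Express everything in thirty-second notes: thirty-second rest = 1; thirty-second = 1; sixteenth = 2; eighth rest = 4; dotted half = 24; quarter tied to eighth (quarter + eighth) = 12; thirty-second tied to sixteenth (thirty-second + sixteenth) = 3; half note = 16; quarter note = 8; half tied to whole (half + whole) = 48.
Sum: 1 + 1 + 2 + 4 + 24 + 12 + 3 + 16 + 8 + 48 = 119 thirty-second notes.

119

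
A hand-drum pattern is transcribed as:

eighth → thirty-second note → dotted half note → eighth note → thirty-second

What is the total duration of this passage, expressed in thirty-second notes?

34

Working in thirty-second notes: eighth = 4; thirty-second note = 1; dotted half note = 24; eighth note = 4; thirty-second = 1.
Total: 4 + 1 + 24 + 4 + 1 = 34 thirty-second notes.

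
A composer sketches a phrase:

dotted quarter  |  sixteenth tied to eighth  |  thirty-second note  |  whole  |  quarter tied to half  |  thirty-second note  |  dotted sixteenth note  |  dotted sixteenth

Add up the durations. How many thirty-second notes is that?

82

Working in thirty-second notes: dotted quarter = 12; sixteenth tied to eighth (sixteenth + eighth) = 6; thirty-second note = 1; whole = 32; quarter tied to half (quarter + half) = 24; thirty-second note = 1; dotted sixteenth note = 3; dotted sixteenth = 3.
Altogether 12 + 6 + 1 + 32 + 24 + 1 + 3 + 3 = 82 thirty-second notes.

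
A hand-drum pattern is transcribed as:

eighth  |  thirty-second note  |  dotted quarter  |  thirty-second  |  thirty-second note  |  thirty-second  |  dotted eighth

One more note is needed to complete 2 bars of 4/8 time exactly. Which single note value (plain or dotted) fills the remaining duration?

dotted eighth note

2 bars of 4/8 = 32 thirty-second notes.
Express everything in thirty-second notes: eighth = 4; thirty-second note = 1; dotted quarter = 12; thirty-second = 1; thirty-second note = 1; thirty-second = 1; dotted eighth = 6.
Sum: 4 + 1 + 12 + 1 + 1 + 1 + 6 = 26.
Remaining: 32 − 26 = 6 thirty-second notes, which is a dotted eighth note.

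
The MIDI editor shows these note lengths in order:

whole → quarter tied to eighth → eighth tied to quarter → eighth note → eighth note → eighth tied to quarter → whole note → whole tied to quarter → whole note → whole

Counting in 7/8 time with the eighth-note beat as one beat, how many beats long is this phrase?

53

One eighth-note beat = 2 sixteenth notes.
Working in sixteenth notes: whole = 16; quarter tied to eighth (quarter + eighth) = 6; eighth tied to quarter (eighth + quarter) = 6; eighth note = 2; eighth note = 2; eighth tied to quarter (eighth + quarter) = 6; whole note = 16; whole tied to quarter (whole + quarter) = 20; whole note = 16; whole = 16.
Total: 16 + 6 + 6 + 2 + 2 + 6 + 16 + 20 + 16 + 16 = 106.
106 ÷ 2 = 53 beats.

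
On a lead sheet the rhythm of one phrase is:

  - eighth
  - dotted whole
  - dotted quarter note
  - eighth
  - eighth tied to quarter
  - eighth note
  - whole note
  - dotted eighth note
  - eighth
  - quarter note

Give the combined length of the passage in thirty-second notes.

134

In thirty-second notes: eighth = 4; dotted whole = 48; dotted quarter note = 12; eighth = 4; eighth tied to quarter (eighth + quarter) = 12; eighth note = 4; whole note = 32; dotted eighth note = 6; eighth = 4; quarter note = 8.
Sum: 4 + 48 + 12 + 4 + 12 + 4 + 32 + 6 + 4 + 8 = 134 thirty-second notes.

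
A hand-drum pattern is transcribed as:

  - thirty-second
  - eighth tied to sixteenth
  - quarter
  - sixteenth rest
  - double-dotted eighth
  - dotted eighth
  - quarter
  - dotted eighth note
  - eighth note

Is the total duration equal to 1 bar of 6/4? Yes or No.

One bar of 6/4 = 48 thirty-second notes.
Convert each value to thirty-second notes: thirty-second = 1; eighth tied to sixteenth (eighth + sixteenth) = 6; quarter = 8; sixteenth rest = 2; double-dotted eighth = 7; dotted eighth = 6; quarter = 8; dotted eighth note = 6; eighth note = 4.
Altogether 1 + 6 + 8 + 2 + 7 + 6 + 8 + 6 + 4 = 48.
48 equals 48, so the answer is Yes.

Yes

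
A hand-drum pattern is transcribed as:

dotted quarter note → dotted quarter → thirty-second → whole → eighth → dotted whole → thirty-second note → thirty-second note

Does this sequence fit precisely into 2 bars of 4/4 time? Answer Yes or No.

No

One bar of 4/4 = 32 thirty-second notes, so 2 bars = 64.
In thirty-second notes: dotted quarter note = 12; dotted quarter = 12; thirty-second = 1; whole = 32; eighth = 4; dotted whole = 48; thirty-second note = 1; thirty-second note = 1.
Altogether 12 + 12 + 1 + 32 + 4 + 48 + 1 + 1 = 111.
111 exceeds 64, so the answer is No.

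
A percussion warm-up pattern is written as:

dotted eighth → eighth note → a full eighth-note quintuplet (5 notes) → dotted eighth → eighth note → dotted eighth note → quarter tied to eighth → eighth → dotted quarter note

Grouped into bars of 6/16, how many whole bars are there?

5

One bar of 6/16 = 6 sixteenth notes.
Working in sixteenth notes: dotted eighth = 3; eighth note = 2; a full eighth-note quintuplet (5 notes) (five quintuplet eighths span one half) = 8; dotted eighth = 3; eighth note = 2; dotted eighth note = 3; quarter tied to eighth (quarter + eighth) = 6; eighth = 2; dotted quarter note = 6.
Sum: 3 + 2 + 8 + 3 + 2 + 3 + 6 + 2 + 6 = 35.
35 ÷ 6 = 5 complete bars with 5 left over.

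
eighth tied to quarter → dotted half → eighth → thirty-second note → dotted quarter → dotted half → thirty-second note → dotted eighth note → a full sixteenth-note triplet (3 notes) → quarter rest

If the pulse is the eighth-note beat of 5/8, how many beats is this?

24

One eighth-note beat = 4 thirty-second notes.
In thirty-second notes: eighth tied to quarter (eighth + quarter) = 12; dotted half = 24; eighth = 4; thirty-second note = 1; dotted quarter = 12; dotted half = 24; thirty-second note = 1; dotted eighth note = 6; a full sixteenth-note triplet (3 notes) (three triplet sixteenths span one eighth) = 4; quarter rest = 8.
Altogether 12 + 24 + 4 + 1 + 12 + 24 + 1 + 6 + 4 + 8 = 96.
96 ÷ 4 = 24 beats.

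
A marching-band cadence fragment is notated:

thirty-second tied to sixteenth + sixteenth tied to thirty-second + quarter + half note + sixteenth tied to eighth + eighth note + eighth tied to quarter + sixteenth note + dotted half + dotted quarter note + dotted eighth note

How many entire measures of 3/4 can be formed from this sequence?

4

One bar of 3/4 = 24 thirty-second notes.
Each duration in thirty-second notes: thirty-second tied to sixteenth (thirty-second + sixteenth) = 3; sixteenth tied to thirty-second (sixteenth + thirty-second) = 3; quarter = 8; half note = 16; sixteenth tied to eighth (sixteenth + eighth) = 6; eighth note = 4; eighth tied to quarter (eighth + quarter) = 12; sixteenth note = 2; dotted half = 24; dotted quarter note = 12; dotted eighth note = 6.
Altogether 3 + 3 + 8 + 16 + 6 + 4 + 12 + 2 + 24 + 12 + 6 = 96.
96 ÷ 24 = 4 complete bars with 0 left over.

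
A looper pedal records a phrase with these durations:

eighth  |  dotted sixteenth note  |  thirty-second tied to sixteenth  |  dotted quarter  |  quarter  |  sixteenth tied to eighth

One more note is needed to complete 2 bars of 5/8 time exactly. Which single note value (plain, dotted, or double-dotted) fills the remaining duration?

2 bars of 5/8 = 40 thirty-second notes.
In thirty-second notes: eighth = 4; dotted sixteenth note = 3; thirty-second tied to sixteenth (thirty-second + sixteenth) = 3; dotted quarter = 12; quarter = 8; sixteenth tied to eighth (sixteenth + eighth) = 6.
Adding: 4 + 3 + 3 + 12 + 8 + 6 = 36.
Remaining: 40 − 36 = 4 thirty-second notes, which is a eighth note.

eighth note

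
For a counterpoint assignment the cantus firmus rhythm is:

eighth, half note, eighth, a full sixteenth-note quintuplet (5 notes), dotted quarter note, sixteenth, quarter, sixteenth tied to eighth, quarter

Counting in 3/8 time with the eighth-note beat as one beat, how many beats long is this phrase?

17

One eighth-note beat = 2 sixteenth notes.
Working in sixteenth notes: eighth = 2; half note = 8; eighth = 2; a full sixteenth-note quintuplet (5 notes) (five quintuplet sixteenths span one quarter) = 4; dotted quarter note = 6; sixteenth = 1; quarter = 4; sixteenth tied to eighth (sixteenth + eighth) = 3; quarter = 4.
Altogether 2 + 8 + 2 + 4 + 6 + 1 + 4 + 3 + 4 = 34.
34 ÷ 2 = 17 beats.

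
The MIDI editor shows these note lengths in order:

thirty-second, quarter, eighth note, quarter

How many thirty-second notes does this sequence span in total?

Express everything in thirty-second notes: thirty-second = 1; quarter = 8; eighth note = 4; quarter = 8.
Adding: 1 + 8 + 4 + 8 = 21 thirty-second notes.

21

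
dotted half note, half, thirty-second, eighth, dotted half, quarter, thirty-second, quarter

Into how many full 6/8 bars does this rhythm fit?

One bar of 6/8 = 24 thirty-second notes.
Express everything in thirty-second notes: dotted half note = 24; half = 16; thirty-second = 1; eighth = 4; dotted half = 24; quarter = 8; thirty-second = 1; quarter = 8.
Total: 24 + 16 + 1 + 4 + 24 + 8 + 1 + 8 = 86.
86 ÷ 24 = 3 complete bars with 14 left over.

3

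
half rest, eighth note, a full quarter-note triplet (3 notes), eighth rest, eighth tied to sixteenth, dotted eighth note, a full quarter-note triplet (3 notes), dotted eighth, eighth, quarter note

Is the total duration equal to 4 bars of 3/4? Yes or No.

One bar of 3/4 = 12 sixteenth notes, so 4 bars = 48.
In sixteenth notes: half rest = 8; eighth note = 2; a full quarter-note triplet (3 notes) (three triplet quarters span one half) = 8; eighth rest = 2; eighth tied to sixteenth (eighth + sixteenth) = 3; dotted eighth note = 3; a full quarter-note triplet (3 notes) (three triplet quarters span one half) = 8; dotted eighth = 3; eighth = 2; quarter note = 4.
Sum: 8 + 2 + 8 + 2 + 3 + 3 + 8 + 3 + 2 + 4 = 43.
43 falls short of 48, so the answer is No.

No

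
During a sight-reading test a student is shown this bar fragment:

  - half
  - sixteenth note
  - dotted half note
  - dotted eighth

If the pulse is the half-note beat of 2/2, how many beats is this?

3

One half-note beat = 8 sixteenth notes.
In sixteenth notes: half = 8; sixteenth note = 1; dotted half note = 12; dotted eighth = 3.
Adding: 8 + 1 + 12 + 3 = 24.
24 ÷ 8 = 3 beats.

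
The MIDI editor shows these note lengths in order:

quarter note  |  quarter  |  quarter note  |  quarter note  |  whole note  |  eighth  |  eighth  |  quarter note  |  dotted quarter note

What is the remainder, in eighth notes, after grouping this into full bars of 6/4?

One bar of 6/4 = 12 eighth notes.
Each duration in eighth notes: quarter note = 2; quarter = 2; quarter note = 2; quarter note = 2; whole note = 8; eighth = 1; eighth = 1; quarter note = 2; dotted quarter note = 3.
Total: 2 + 2 + 2 + 2 + 8 + 1 + 1 + 2 + 3 = 23.
23 ÷ 12 = 1 complete bar with 11 eighth notes remaining.

11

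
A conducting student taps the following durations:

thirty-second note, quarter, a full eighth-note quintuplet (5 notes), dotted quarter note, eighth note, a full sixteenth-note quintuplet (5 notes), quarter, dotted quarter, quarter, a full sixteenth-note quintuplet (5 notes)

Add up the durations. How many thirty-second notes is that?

Express everything in thirty-second notes: thirty-second note = 1; quarter = 8; a full eighth-note quintuplet (5 notes) (five quintuplet eighths span one half) = 16; dotted quarter note = 12; eighth note = 4; a full sixteenth-note quintuplet (5 notes) (five quintuplet sixteenths span one quarter) = 8; quarter = 8; dotted quarter = 12; quarter = 8; a full sixteenth-note quintuplet (5 notes) (five quintuplet sixteenths span one quarter) = 8.
Altogether 1 + 8 + 16 + 12 + 4 + 8 + 8 + 12 + 8 + 8 = 85 thirty-second notes.

85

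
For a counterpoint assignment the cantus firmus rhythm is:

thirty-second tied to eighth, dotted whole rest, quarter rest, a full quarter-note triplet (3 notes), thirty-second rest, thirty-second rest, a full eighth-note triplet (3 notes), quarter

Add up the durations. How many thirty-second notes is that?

Convert each value to thirty-second notes: thirty-second tied to eighth (thirty-second + eighth) = 5; dotted whole rest = 48; quarter rest = 8; a full quarter-note triplet (3 notes) (three triplet quarters span one half) = 16; thirty-second rest = 1; thirty-second rest = 1; a full eighth-note triplet (3 notes) (three triplet eighths span one quarter) = 8; quarter = 8.
Altogether 5 + 48 + 8 + 16 + 1 + 1 + 8 + 8 = 95 thirty-second notes.

95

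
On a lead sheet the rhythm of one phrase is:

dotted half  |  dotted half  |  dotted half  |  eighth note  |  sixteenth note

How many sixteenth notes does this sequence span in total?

Convert each value to sixteenth notes: dotted half = 12; dotted half = 12; dotted half = 12; eighth note = 2; sixteenth note = 1.
Altogether 12 + 12 + 12 + 2 + 1 = 39 sixteenth notes.

39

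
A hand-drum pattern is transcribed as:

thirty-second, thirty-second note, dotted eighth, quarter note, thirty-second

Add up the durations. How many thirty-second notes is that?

17

Convert each value to thirty-second notes: thirty-second = 1; thirty-second note = 1; dotted eighth = 6; quarter note = 8; thirty-second = 1.
Adding: 1 + 1 + 6 + 8 + 1 = 17 thirty-second notes.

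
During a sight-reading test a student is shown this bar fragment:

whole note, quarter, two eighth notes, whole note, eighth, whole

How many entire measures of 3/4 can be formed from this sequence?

4

One bar of 3/4 = 6 eighth notes.
In eighth notes: whole note = 8; quarter = 2; eighth note = 1; eighth note = 1; whole note = 8; eighth = 1; whole = 8.
Total: 8 + 2 + 1 + 1 + 8 + 1 + 8 = 29.
29 ÷ 6 = 4 complete bars with 5 left over.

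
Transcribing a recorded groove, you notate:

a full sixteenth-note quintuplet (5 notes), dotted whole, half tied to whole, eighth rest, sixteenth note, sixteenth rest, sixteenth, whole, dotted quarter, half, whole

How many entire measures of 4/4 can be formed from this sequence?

One bar of 4/4 = 16 sixteenth notes.
Working in sixteenth notes: a full sixteenth-note quintuplet (5 notes) (five quintuplet sixteenths span one quarter) = 4; dotted whole = 24; half tied to whole (half + whole) = 24; eighth rest = 2; sixteenth note = 1; sixteenth rest = 1; sixteenth = 1; whole = 16; dotted quarter = 6; half = 8; whole = 16.
Total: 4 + 24 + 24 + 2 + 1 + 1 + 1 + 16 + 6 + 8 + 16 = 103.
103 ÷ 16 = 6 complete bars with 7 left over.

6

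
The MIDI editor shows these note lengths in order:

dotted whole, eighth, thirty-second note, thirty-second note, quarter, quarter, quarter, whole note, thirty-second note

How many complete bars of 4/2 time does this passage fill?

One bar of 4/2 = 64 thirty-second notes.
Each duration in thirty-second notes: dotted whole = 48; eighth = 4; thirty-second note = 1; thirty-second note = 1; quarter = 8; quarter = 8; quarter = 8; whole note = 32; thirty-second note = 1.
Altogether 48 + 4 + 1 + 1 + 8 + 8 + 8 + 32 + 1 = 111.
111 ÷ 64 = 1 complete bar with 47 left over.

1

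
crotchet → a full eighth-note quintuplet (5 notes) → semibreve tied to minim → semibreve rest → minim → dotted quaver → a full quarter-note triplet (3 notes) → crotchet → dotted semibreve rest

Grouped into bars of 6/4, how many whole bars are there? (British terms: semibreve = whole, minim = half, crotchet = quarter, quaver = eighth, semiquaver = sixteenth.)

One bar of 6/4 = 24 sixteenth notes.
Each duration in sixteenth notes: crotchet = 4; a full eighth-note quintuplet (5 notes) (five quintuplet eighths span one half) = 8; semibreve tied to minim (semibreve + minim) = 24; semibreve rest = 16; minim = 8; dotted quaver = 3; a full quarter-note triplet (3 notes) (three triplet quarters span one half) = 8; crotchet = 4; dotted semibreve rest = 24.
Total: 4 + 8 + 24 + 16 + 8 + 3 + 8 + 4 + 24 = 99.
99 ÷ 24 = 4 complete bars with 3 left over.

4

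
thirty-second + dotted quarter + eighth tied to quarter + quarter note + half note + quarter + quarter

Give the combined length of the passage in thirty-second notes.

65

Each duration in thirty-second notes: thirty-second = 1; dotted quarter = 12; eighth tied to quarter (eighth + quarter) = 12; quarter note = 8; half note = 16; quarter = 8; quarter = 8.
Total: 1 + 12 + 12 + 8 + 16 + 8 + 8 = 65 thirty-second notes.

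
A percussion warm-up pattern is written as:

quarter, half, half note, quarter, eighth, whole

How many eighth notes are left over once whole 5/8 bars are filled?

1

One bar of 5/8 = 5 eighth notes.
Working in eighth notes: quarter = 2; half = 4; half note = 4; quarter = 2; eighth = 1; whole = 8.
Adding: 2 + 4 + 4 + 2 + 1 + 8 = 21.
21 ÷ 5 = 4 complete bars with 1 eighth note remaining.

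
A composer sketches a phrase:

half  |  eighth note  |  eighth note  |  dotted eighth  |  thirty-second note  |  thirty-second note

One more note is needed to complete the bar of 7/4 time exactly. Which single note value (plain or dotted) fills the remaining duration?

dotted half note

The bar of 7/4 = 56 thirty-second notes.
In thirty-second notes: half = 16; eighth note = 4; eighth note = 4; dotted eighth = 6; thirty-second note = 1; thirty-second note = 1.
Total: 16 + 4 + 4 + 6 + 1 + 1 = 32.
Remaining: 56 − 32 = 24 thirty-second notes, which is a dotted half note.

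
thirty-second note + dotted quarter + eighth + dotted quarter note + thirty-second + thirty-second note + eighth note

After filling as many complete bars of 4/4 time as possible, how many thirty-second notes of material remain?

3

One bar of 4/4 = 32 thirty-second notes.
Convert each value to thirty-second notes: thirty-second note = 1; dotted quarter = 12; eighth = 4; dotted quarter note = 12; thirty-second = 1; thirty-second note = 1; eighth note = 4.
Adding: 1 + 12 + 4 + 12 + 1 + 1 + 4 = 35.
35 ÷ 32 = 1 complete bar with 3 thirty-second notes remaining.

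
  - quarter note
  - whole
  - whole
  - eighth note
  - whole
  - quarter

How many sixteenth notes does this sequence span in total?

58

Convert each value to sixteenth notes: quarter note = 4; whole = 16; whole = 16; eighth note = 2; whole = 16; quarter = 4.
Adding: 4 + 16 + 16 + 2 + 16 + 4 = 58 sixteenth notes.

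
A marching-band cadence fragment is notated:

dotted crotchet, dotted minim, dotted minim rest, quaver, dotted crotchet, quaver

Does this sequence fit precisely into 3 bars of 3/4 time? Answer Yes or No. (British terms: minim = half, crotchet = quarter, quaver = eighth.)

One bar of 3/4 = 6 eighth notes, so 3 bars = 18.
Working in eighth notes: dotted crotchet = 3; dotted minim = 6; dotted minim rest = 6; quaver = 1; dotted crotchet = 3; quaver = 1.
Sum: 3 + 6 + 6 + 1 + 3 + 1 = 20.
20 exceeds 18, so the answer is No.

No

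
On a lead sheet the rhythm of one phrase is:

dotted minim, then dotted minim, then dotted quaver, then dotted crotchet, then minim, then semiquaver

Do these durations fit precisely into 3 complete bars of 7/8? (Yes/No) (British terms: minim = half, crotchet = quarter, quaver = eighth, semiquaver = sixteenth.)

One bar of 7/8 = 14 sixteenth notes, so 3 bars = 42.
Express everything in sixteenth notes: dotted minim = 12; dotted minim = 12; dotted quaver = 3; dotted crotchet = 6; minim = 8; semiquaver = 1.
Total: 12 + 12 + 3 + 6 + 8 + 1 = 42.
42 equals 42, so the answer is Yes.

Yes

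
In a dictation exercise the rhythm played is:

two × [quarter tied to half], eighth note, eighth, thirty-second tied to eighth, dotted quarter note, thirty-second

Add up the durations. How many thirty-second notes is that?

74

Express everything in thirty-second notes: quarter tied to half (quarter + half) = 24; quarter tied to half (quarter + half) = 24; eighth note = 4; eighth = 4; thirty-second tied to eighth (thirty-second + eighth) = 5; dotted quarter note = 12; thirty-second = 1.
Sum: 24 + 24 + 4 + 4 + 5 + 12 + 1 = 74 thirty-second notes.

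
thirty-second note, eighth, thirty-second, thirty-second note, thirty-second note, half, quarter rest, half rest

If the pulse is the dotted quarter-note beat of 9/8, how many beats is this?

One dotted quarter-note beat = 12 thirty-second notes.
Express everything in thirty-second notes: thirty-second note = 1; eighth = 4; thirty-second = 1; thirty-second note = 1; thirty-second note = 1; half = 16; quarter rest = 8; half rest = 16.
Sum: 1 + 4 + 1 + 1 + 1 + 16 + 8 + 16 = 48.
48 ÷ 12 = 4 beats.

4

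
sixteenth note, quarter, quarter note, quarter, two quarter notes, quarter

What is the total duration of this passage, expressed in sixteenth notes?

25

Working in sixteenth notes: sixteenth note = 1; quarter = 4; quarter note = 4; quarter = 4; quarter note = 4; quarter note = 4; quarter = 4.
Sum: 1 + 4 + 4 + 4 + 4 + 4 + 4 = 25 sixteenth notes.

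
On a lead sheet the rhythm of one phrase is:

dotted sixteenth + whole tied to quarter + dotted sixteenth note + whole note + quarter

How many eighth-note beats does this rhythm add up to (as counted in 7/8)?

One eighth-note beat = 4 thirty-second notes.
Express everything in thirty-second notes: dotted sixteenth = 3; whole tied to quarter (whole + quarter) = 40; dotted sixteenth note = 3; whole note = 32; quarter = 8.
Sum: 3 + 40 + 3 + 32 + 8 = 86.
86 ÷ 4 = 21.5 beats.

21.5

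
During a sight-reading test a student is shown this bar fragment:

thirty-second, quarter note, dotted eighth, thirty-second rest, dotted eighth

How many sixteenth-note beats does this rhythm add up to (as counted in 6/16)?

One sixteenth-note beat = 2 thirty-second notes.
Each duration in thirty-second notes: thirty-second = 1; quarter note = 8; dotted eighth = 6; thirty-second rest = 1; dotted eighth = 6.
Sum: 1 + 8 + 6 + 1 + 6 = 22.
22 ÷ 2 = 11 beats.

11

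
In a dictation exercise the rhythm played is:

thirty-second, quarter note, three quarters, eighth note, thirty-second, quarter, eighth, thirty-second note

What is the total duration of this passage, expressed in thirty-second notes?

In thirty-second notes: thirty-second = 1; quarter note = 8; quarter = 8; quarter = 8; quarter = 8; eighth note = 4; thirty-second = 1; quarter = 8; eighth = 4; thirty-second note = 1.
Adding: 1 + 8 + 8 + 8 + 8 + 4 + 1 + 8 + 4 + 1 = 51 thirty-second notes.

51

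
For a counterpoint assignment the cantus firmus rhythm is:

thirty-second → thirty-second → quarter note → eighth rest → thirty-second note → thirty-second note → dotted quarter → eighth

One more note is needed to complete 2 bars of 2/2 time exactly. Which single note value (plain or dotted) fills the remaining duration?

2 bars of 2/2 = 64 thirty-second notes.
In thirty-second notes: thirty-second = 1; thirty-second = 1; quarter note = 8; eighth rest = 4; thirty-second note = 1; thirty-second note = 1; dotted quarter = 12; eighth = 4.
Altogether 1 + 1 + 8 + 4 + 1 + 1 + 12 + 4 = 32.
Remaining: 64 − 32 = 32 thirty-second notes, which is a whole note.

whole note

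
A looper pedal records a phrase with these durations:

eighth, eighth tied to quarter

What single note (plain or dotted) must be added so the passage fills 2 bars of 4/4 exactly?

2 bars of 4/4 = 16 eighth notes.
Each duration in eighth notes: eighth = 1; eighth tied to quarter (eighth + quarter) = 3.
Sum: 1 + 3 = 4.
Remaining: 16 − 4 = 12 eighth notes, which is a dotted whole note.

dotted whole note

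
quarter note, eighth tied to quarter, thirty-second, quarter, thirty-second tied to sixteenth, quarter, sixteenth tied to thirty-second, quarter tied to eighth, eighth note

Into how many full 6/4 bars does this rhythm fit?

1

One bar of 6/4 = 48 thirty-second notes.
In thirty-second notes: quarter note = 8; eighth tied to quarter (eighth + quarter) = 12; thirty-second = 1; quarter = 8; thirty-second tied to sixteenth (thirty-second + sixteenth) = 3; quarter = 8; sixteenth tied to thirty-second (sixteenth + thirty-second) = 3; quarter tied to eighth (quarter + eighth) = 12; eighth note = 4.
Sum: 8 + 12 + 1 + 8 + 3 + 8 + 3 + 12 + 4 = 59.
59 ÷ 48 = 1 complete bar with 11 left over.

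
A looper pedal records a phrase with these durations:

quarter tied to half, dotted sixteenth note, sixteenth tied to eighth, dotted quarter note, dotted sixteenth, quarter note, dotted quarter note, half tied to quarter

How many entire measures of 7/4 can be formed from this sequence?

One bar of 7/4 = 56 thirty-second notes.
Working in thirty-second notes: quarter tied to half (quarter + half) = 24; dotted sixteenth note = 3; sixteenth tied to eighth (sixteenth + eighth) = 6; dotted quarter note = 12; dotted sixteenth = 3; quarter note = 8; dotted quarter note = 12; half tied to quarter (half + quarter) = 24.
Total: 24 + 3 + 6 + 12 + 3 + 8 + 12 + 24 = 92.
92 ÷ 56 = 1 complete bar with 36 left over.

1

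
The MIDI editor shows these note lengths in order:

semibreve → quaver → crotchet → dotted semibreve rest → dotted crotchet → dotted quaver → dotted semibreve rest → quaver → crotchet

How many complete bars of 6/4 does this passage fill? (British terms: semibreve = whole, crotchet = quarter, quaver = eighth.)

One bar of 6/4 = 24 sixteenth notes.
Each duration in sixteenth notes: semibreve = 16; quaver = 2; crotchet = 4; dotted semibreve rest = 24; dotted crotchet = 6; dotted quaver = 3; dotted semibreve rest = 24; quaver = 2; crotchet = 4.
Altogether 16 + 2 + 4 + 24 + 6 + 3 + 24 + 2 + 4 = 85.
85 ÷ 24 = 3 complete bars with 13 left over.

3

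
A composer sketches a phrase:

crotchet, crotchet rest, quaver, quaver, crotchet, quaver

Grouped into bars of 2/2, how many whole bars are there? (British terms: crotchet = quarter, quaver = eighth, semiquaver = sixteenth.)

One bar of 2/2 = 8 eighth notes.
Convert each value to eighth notes: crotchet = 2; crotchet rest = 2; quaver = 1; quaver = 1; crotchet = 2; quaver = 1.
Sum: 2 + 2 + 1 + 1 + 2 + 1 = 9.
9 ÷ 8 = 1 complete bar with 1 left over.

1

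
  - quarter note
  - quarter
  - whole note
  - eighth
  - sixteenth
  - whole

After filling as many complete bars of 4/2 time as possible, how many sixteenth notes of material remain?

One bar of 4/2 = 32 sixteenth notes.
Convert each value to sixteenth notes: quarter note = 4; quarter = 4; whole note = 16; eighth = 2; sixteenth = 1; whole = 16.
Adding: 4 + 4 + 16 + 2 + 1 + 16 = 43.
43 ÷ 32 = 1 complete bar with 11 sixteenth notes remaining.

11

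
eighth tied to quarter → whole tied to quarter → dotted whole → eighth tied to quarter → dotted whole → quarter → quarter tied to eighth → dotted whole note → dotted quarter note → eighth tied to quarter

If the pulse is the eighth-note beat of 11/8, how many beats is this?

One eighth-note beat = 2 sixteenth notes.
Convert each value to sixteenth notes: eighth tied to quarter (eighth + quarter) = 6; whole tied to quarter (whole + quarter) = 20; dotted whole = 24; eighth tied to quarter (eighth + quarter) = 6; dotted whole = 24; quarter = 4; quarter tied to eighth (quarter + eighth) = 6; dotted whole note = 24; dotted quarter note = 6; eighth tied to quarter (eighth + quarter) = 6.
Sum: 6 + 20 + 24 + 6 + 24 + 4 + 6 + 24 + 6 + 6 = 126.
126 ÷ 2 = 63 beats.

63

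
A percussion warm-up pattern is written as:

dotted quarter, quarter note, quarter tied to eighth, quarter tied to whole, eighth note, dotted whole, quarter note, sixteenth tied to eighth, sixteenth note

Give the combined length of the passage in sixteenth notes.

Convert each value to sixteenth notes: dotted quarter = 6; quarter note = 4; quarter tied to eighth (quarter + eighth) = 6; quarter tied to whole (quarter + whole) = 20; eighth note = 2; dotted whole = 24; quarter note = 4; sixteenth tied to eighth (sixteenth + eighth) = 3; sixteenth note = 1.
Adding: 6 + 4 + 6 + 20 + 2 + 24 + 4 + 3 + 1 = 70 sixteenth notes.

70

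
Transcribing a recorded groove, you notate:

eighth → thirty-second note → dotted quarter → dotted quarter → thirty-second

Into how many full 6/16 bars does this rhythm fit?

One bar of 6/16 = 12 thirty-second notes.
Express everything in thirty-second notes: eighth = 4; thirty-second note = 1; dotted quarter = 12; dotted quarter = 12; thirty-second = 1.
Adding: 4 + 1 + 12 + 12 + 1 = 30.
30 ÷ 12 = 2 complete bars with 6 left over.

2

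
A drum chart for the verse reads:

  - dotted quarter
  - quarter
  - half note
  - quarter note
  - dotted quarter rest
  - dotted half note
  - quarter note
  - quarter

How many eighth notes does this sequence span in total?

24

In eighth notes: dotted quarter = 3; quarter = 2; half note = 4; quarter note = 2; dotted quarter rest = 3; dotted half note = 6; quarter note = 2; quarter = 2.
Total: 3 + 2 + 4 + 2 + 3 + 6 + 2 + 2 = 24 eighth notes.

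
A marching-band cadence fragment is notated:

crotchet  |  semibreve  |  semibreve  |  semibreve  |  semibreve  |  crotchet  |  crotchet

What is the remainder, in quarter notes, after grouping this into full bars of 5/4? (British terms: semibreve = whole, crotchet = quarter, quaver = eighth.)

4

One bar of 5/4 = 5 quarter notes.
Each duration in quarter notes: crotchet = 1; semibreve = 4; semibreve = 4; semibreve = 4; semibreve = 4; crotchet = 1; crotchet = 1.
Adding: 1 + 4 + 4 + 4 + 4 + 1 + 1 = 19.
19 ÷ 5 = 3 complete bars with 4 quarter notes remaining.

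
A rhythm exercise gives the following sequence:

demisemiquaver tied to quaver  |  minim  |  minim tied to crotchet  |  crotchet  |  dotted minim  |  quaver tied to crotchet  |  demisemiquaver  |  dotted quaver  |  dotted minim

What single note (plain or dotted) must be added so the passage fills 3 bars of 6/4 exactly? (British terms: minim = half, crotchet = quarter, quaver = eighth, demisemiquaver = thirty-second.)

dotted half note

3 bars of 6/4 = 144 thirty-second notes.
Each duration in thirty-second notes: demisemiquaver tied to quaver (demisemiquaver + quaver) = 5; minim = 16; minim tied to crotchet (minim + crotchet) = 24; crotchet = 8; dotted minim = 24; quaver tied to crotchet (quaver + crotchet) = 12; demisemiquaver = 1; dotted quaver = 6; dotted minim = 24.
Adding: 5 + 16 + 24 + 8 + 24 + 12 + 1 + 6 + 24 = 120.
Remaining: 144 − 120 = 24 thirty-second notes, which is a dotted half note.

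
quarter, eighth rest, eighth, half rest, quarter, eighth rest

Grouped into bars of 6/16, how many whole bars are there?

One bar of 6/16 = 3 eighth notes.
Each duration in eighth notes: quarter = 2; eighth rest = 1; eighth = 1; half rest = 4; quarter = 2; eighth rest = 1.
Adding: 2 + 1 + 1 + 4 + 2 + 1 = 11.
11 ÷ 3 = 3 complete bars with 2 left over.

3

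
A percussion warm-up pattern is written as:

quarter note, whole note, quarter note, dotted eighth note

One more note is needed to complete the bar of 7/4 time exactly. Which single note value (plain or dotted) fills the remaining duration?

sixteenth note

The bar of 7/4 = 28 sixteenth notes.
Working in sixteenth notes: quarter note = 4; whole note = 16; quarter note = 4; dotted eighth note = 3.
Adding: 4 + 16 + 4 + 3 = 27.
Remaining: 28 − 27 = 1 sixteenth note, which is a sixteenth note.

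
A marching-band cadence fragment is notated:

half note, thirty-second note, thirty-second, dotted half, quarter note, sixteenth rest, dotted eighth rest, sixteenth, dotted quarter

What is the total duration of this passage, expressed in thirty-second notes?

Express everything in thirty-second notes: half note = 16; thirty-second note = 1; thirty-second = 1; dotted half = 24; quarter note = 8; sixteenth rest = 2; dotted eighth rest = 6; sixteenth = 2; dotted quarter = 12.
Altogether 16 + 1 + 1 + 24 + 8 + 2 + 6 + 2 + 12 = 72 thirty-second notes.

72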